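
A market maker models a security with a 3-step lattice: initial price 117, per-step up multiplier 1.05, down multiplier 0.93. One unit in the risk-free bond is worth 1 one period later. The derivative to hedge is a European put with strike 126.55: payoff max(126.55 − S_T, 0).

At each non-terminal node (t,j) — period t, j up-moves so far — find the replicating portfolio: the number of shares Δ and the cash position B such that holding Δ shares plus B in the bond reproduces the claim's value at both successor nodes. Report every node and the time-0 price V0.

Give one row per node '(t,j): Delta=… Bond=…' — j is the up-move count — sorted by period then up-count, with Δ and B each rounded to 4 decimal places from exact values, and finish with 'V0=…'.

The replicating-portfolio and risk-neutral prices coincide; use p* = (1−0.93)/(1.05−0.93) = 0.5833 for the latter.
Terminal payoffs: V(3,0)=32.4402, V(3,1)=20.2970, V(3,2)=6.5870, V(3,3)=0.0000
(2,0): S=101.1933. Δ = (V_up−V_dn)/(S_up−S_dn) = (20.2970−32.4402)/(106.2530−94.1098) = -1.0000. V = [p*·20.2970 + (1−p*)·32.4402]/1 = 25.3567. B = V − Δ·S = 126.5500.
(2,1): S=114.2505. Δ = (V_up−V_dn)/(S_up−S_dn) = (6.5870−20.2970)/(119.9630−106.2530) = -1.0000. V = [p*·6.5870 + (1−p*)·20.2970]/1 = 12.2995. B = V − Δ·S = 126.5500.
(2,2): S=128.9925. Δ = (V_up−V_dn)/(S_up−S_dn) = (0.0000−6.5870)/(135.4421−119.9630) = -0.4255. V = [p*·0.0000 + (1−p*)·6.5870]/1 = 2.7446. B = V − Δ·S = 57.6360.
(1,0): S=108.8100. Δ = (V_up−V_dn)/(S_up−S_dn) = (12.2995−25.3567)/(114.2505−101.1933) = -1.0000. V = [p*·12.2995 + (1−p*)·25.3567]/1 = 17.7400. B = V − Δ·S = 126.5500.
(1,1): S=122.8500. Δ = (V_up−V_dn)/(S_up−S_dn) = (2.7446−12.2995)/(128.9925−114.2505) = -0.6481. V = [p*·2.7446 + (1−p*)·12.2995]/1 = 6.7258. B = V − Δ·S = 86.3502.
(0,0): S=117.0000. Δ = (V_up−V_dn)/(S_up−S_dn) = (6.7258−17.7400)/(122.8500−108.8100) = -0.7845. V = [p*·6.7258 + (1−p*)·17.7400]/1 = 11.3150. B = V − Δ·S = 103.1001.
The time-0 hedge costs 11.3150, which is the no-arbitrage price.

(0,0): Delta=-0.7845 Bond=103.1001
(1,0): Delta=-1.0000 Bond=126.5500
(1,1): Delta=-0.6481 Bond=86.3502
(2,0): Delta=-1.0000 Bond=126.5500
(2,1): Delta=-1.0000 Bond=126.5500
(2,2): Delta=-0.4255 Bond=57.6360
V0=11.3150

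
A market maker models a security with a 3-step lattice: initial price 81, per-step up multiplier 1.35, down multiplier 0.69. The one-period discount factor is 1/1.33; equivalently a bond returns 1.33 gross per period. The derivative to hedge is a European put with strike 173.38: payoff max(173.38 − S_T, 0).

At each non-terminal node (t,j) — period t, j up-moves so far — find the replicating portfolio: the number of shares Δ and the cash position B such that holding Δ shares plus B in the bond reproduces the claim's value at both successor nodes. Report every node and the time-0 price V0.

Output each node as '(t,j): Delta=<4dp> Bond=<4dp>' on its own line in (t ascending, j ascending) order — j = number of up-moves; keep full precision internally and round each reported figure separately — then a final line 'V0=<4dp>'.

No-arbitrage ⇒ martingale measure with p* = (R−d)/(u−d) = 0.9697.
Payoff layer (t=3): V(3,0)=146.7708, V(3,1)=121.3185, V(3,2)=71.5205, V(3,3)=0.0000
Node (2,0) S=38.5641: V=(p*·121.3185+(1−p*)·146.7708)/1.33=91.7968; Δ=(121.3185−146.7708)/(52.0615−26.6092)=-1.0000; B=V−Δ·S=130.3609
Node (2,1) S=75.4515: V=(p*·71.5205+(1−p*)·121.3185)/1.33=54.9094; Δ=(71.5205−121.3185)/(101.8595−52.0615)=-1.0000; B=V−Δ·S=130.3609
Node (2,2) S=147.6225: V=(p*·0.0000+(1−p*)·71.5205)/1.33=1.6295; Δ=(0.0000−71.5205)/(199.2904−101.8595)=-0.7341; B=V−Δ·S=109.9939
Node (1,0) S=55.8900: V=(p*·54.9094+(1−p*)·91.7968)/1.33=42.1257; Δ=(54.9094−91.7968)/(75.4515−38.5641)=-1.0000; B=V−Δ·S=98.0157
Node (1,1) S=109.3500: V=(p*·1.6295+(1−p*)·54.9094)/1.33=2.4392; Δ=(1.6295−54.9094)/(147.6225−75.4515)=-0.7382; B=V−Δ·S=83.1662
Node (0,0) S=81.0000: V=(p*·2.4392+(1−p*)·42.1257)/1.33=2.7382; Δ=(2.4392−42.1257)/(109.3500−55.8900)=-0.7424; B=V−Δ·S=62.8693
The time-0 hedge costs 2.7382, which is the no-arbitrage price.

(0,0): Delta=-0.7424 Bond=62.8693
(1,0): Delta=-1.0000 Bond=98.0157
(1,1): Delta=-0.7382 Bond=83.1662
(2,0): Delta=-1.0000 Bond=130.3609
(2,1): Delta=-1.0000 Bond=130.3609
(2,2): Delta=-0.7341 Bond=109.9939
V0=2.7382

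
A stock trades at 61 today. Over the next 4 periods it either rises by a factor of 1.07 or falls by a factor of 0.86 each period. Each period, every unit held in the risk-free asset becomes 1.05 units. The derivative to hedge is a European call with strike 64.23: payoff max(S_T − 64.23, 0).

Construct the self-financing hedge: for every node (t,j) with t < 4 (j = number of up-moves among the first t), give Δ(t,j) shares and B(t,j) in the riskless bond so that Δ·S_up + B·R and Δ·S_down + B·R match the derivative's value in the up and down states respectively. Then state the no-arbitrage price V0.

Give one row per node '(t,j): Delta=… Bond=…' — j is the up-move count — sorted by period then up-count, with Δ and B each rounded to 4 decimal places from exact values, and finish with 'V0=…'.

Under the risk-neutral measure, an up-move has probability p* = (R−d)/(u−d) = 0.9048 and values discount at R = 1.05.
At expiry t=4: V(4,0)=0.0000, V(4,1)=0.0000, V(4,2)=0.0000, V(4,3)=0.0358, V(4,4)=15.7286
  t=3,j=0: stock 38.7994 → up 41.5154 (V=0.0000), down 33.3675 (V=0.0000). Price 0.0000; hedge Δ=0.0000, bond B=0.0000.
  t=3,j=1: stock 48.2737 → up 51.6529 (V=0.0000), down 41.5154 (V=0.0000). Price 0.0000; hedge Δ=0.0000, bond B=0.0000.
  t=3,j=2: stock 60.0615 → up 64.2658 (V=0.0358), down 51.6529 (V=0.0000). Price 0.0308; hedge Δ=0.0028, bond B=-0.1395.
  t=3,j=3: stock 74.7276 → up 79.9586 (V=15.7286), down 64.2658 (V=0.0358). Price 13.5562; hedge Δ=1.0000, bond B=-61.1714.
  t=2,j=0: stock 45.1156 → up 48.2737 (V=0.0000), down 38.7994 (V=0.0000). Price 0.0000; hedge Δ=0.0000, bond B=0.0000.
  t=2,j=1: stock 56.1322 → up 60.0615 (V=0.0308), down 48.2737 (V=0.0000). Price 0.0265; hedge Δ=0.0026, bond B=-0.1202.
  t=2,j=2: stock 69.8389 → up 74.7276 (V=13.5562), down 60.0615 (V=0.0308). Price 11.6839; hedge Δ=0.9222, bond B=-52.7227.
  t=1,j=0: stock 52.4600 → up 56.1322 (V=0.0265), down 45.1156 (V=0.0000). Price 0.0229; hedge Δ=0.0024, bond B=-0.1035.
  t=1,j=1: stock 65.2700 → up 69.8389 (V=11.6839), down 56.1322 (V=0.0265). Price 10.0701; hedge Δ=0.8505, bond B=-45.4409.
  t=0,j=0: stock 61.0000 → up 65.2700 (V=10.0701), down 52.4600 (V=0.0229). Price 8.6793; hedge Δ=0.7843, bond B=-39.1648.
Self-financing check: at every node Δ·S+B equals the discounted successor values.

(0,0): Delta=0.7843 Bond=-39.1648
(1,0): Delta=0.0024 Bond=-0.1035
(1,1): Delta=0.8505 Bond=-45.4409
(2,0): Delta=0.0000 Bond=0.0000
(2,1): Delta=0.0026 Bond=-0.1202
(2,2): Delta=0.9222 Bond=-52.7227
(3,0): Delta=0.0000 Bond=0.0000
(3,1): Delta=0.0000 Bond=0.0000
(3,2): Delta=0.0028 Bond=-0.1395
(3,3): Delta=1.0000 Bond=-61.1714
V0=8.6793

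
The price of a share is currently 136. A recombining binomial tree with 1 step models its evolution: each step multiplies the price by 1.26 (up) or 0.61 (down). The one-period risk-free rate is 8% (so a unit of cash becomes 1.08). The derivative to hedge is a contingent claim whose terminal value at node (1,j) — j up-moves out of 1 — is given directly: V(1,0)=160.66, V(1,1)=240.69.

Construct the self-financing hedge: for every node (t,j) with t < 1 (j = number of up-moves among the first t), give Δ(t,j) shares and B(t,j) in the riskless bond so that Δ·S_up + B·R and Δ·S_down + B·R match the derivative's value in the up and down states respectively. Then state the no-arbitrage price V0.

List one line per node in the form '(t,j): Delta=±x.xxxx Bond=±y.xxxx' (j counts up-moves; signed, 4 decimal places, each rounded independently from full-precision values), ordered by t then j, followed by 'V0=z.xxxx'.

(0,0): Delta=0.9053 Bond=79.2175
V0=202.3406

The replicating-portfolio and risk-neutral prices coincide; use p* = (1.08−0.61)/(1.26−0.61) = 0.7231 for the latter.
Terminal payoffs: V(1,0)=160.6600, V(1,1)=240.6900
(0,0): S=136.0000. Δ = (V_up−V_dn)/(S_up−S_dn) = (240.6900−160.6600)/(171.3600−82.9600) = 0.9053. V = [p*·240.6900 + (1−p*)·160.6600]/1.08 = 202.3406. B = V − Δ·S = 79.2175.
Each (Δ,B) replicates both successor values, so the strategy is self-financing and V0 is arbitrage-free.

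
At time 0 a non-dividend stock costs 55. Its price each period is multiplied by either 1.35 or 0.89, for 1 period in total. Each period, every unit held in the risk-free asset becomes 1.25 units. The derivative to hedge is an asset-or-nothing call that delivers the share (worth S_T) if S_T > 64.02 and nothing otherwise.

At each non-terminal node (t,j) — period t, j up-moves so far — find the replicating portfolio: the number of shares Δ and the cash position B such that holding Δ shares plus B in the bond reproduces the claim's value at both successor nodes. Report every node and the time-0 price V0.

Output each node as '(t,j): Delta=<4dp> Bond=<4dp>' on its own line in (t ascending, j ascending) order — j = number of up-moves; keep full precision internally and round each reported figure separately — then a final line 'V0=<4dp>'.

(0,0): Delta=2.9348 Bond=-114.9261
V0=46.4870

Risk-neutral probability p* = (R−d)/(u−d) = (1.25−0.89)/(1.35−0.89) = 0.7826.
Terminal values V(1,·): V(1,0)=0.0000, V(1,1)=74.2500
(0,0): S=55.0000. Δ = (V_up−V_dn)/(S_up−S_dn) = (74.2500−0.0000)/(74.2500−48.9500) = 2.9348. V = [p*·74.2500 + (1−p*)·0.0000]/1.25 = 46.4870. B = V − Δ·S = -114.9261.
Root portfolio cost Δ·55+B reproduces V0=46.4870.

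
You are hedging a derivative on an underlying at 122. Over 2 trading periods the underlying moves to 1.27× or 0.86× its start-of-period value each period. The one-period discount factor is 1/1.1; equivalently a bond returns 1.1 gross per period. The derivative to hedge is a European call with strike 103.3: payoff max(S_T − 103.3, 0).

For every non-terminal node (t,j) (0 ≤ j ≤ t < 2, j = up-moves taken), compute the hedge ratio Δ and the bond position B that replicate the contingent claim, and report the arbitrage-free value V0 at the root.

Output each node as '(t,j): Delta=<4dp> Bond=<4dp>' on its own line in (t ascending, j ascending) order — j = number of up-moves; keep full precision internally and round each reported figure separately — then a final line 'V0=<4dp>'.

Risk-neutral probability p* = (R−d)/(u−d) = (1.1−0.86)/(1.27−0.86) = 0.5854.
At expiry t=2: V(2,0)=0.0000, V(2,1)=29.9484, V(2,2)=93.4738
(1,0): S=104.9200. Δ = (V_up−V_dn)/(S_up−S_dn) = (29.9484−0.0000)/(133.2484−90.2312) = 0.6962. V = [p*·29.9484 + (1−p*)·0.0000]/1.1 = 15.9371. B = V − Δ·S = -57.1078.
(1,1): S=154.9400. Δ = (V_up−V_dn)/(S_up−S_dn) = (93.4738−29.9484)/(196.7738−133.2484) = 1.0000. V = [p*·93.4738 + (1−p*)·29.9484]/1.1 = 61.0309. B = V − Δ·S = -93.9091.
(0,0): S=122.0000. Δ = (V_up−V_dn)/(S_up−S_dn) = (61.0309−15.9371)/(154.9400−104.9200) = 0.9015. V = [p*·61.0309 + (1−p*)·15.9371]/1.1 = 38.4850. B = V − Δ·S = -71.5000.
Each (Δ,B) replicates both successor values, so the strategy is self-financing and V0 is arbitrage-free.

(0,0): Delta=0.9015 Bond=-71.5000
(1,0): Delta=0.6962 Bond=-57.1078
(1,1): Delta=1.0000 Bond=-93.9091
V0=38.4850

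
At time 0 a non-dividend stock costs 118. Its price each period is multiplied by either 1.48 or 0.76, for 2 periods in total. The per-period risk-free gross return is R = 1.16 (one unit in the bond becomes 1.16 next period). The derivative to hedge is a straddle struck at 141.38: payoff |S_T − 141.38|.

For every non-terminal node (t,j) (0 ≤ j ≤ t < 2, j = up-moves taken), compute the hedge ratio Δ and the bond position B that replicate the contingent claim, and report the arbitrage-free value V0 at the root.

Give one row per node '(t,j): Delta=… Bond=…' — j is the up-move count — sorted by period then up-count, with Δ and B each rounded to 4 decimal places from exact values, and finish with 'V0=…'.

Under the risk-neutral measure, an up-move has probability p* = (R−d)/(u−d) = 0.5556 and values discount at R = 1.16.
Payoff layer (t=2): V(2,0)=73.2232, V(2,1)=8.6536, V(2,2)=117.0872
  t=1,j=0: stock 89.6800 → up 132.7264 (V=8.6536), down 68.1568 (V=73.2232). Price 32.1993; hedge Δ=-1.0000, bond B=121.8793.
  t=1,j=1: stock 174.6400 → up 258.4672 (V=117.0872), down 132.7264 (V=8.6536). Price 59.3918; hedge Δ=0.8624, bond B=-91.2104.
  t=0,j=0: stock 118.0000 → up 174.6400 (V=59.3918), down 89.6800 (V=32.1993). Price 40.7812; hedge Δ=0.3201, bond B=3.0139.
Root portfolio cost Δ·118+B reproduces V0=40.7812.

(0,0): Delta=0.3201 Bond=3.0139
(1,0): Delta=-1.0000 Bond=121.8793
(1,1): Delta=0.8624 Bond=-91.2104
V0=40.7812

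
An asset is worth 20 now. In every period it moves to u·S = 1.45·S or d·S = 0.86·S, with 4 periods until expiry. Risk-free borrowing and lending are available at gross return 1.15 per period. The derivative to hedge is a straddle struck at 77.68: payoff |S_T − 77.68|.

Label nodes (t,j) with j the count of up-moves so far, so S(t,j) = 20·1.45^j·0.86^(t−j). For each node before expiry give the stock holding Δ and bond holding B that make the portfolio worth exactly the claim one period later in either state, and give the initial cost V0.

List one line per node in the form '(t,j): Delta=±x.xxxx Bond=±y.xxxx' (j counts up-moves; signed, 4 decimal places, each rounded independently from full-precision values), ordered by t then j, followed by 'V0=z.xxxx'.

Under the risk-neutral measure, an up-move has probability p* = (R−d)/(u−d) = 0.4915 and values discount at R = 1.15.
Terminal payoffs: V(4,0)=66.7398, V(4,1)=59.2344, V(4,2)=46.5798, V(4,3)=25.2437, V(4,4)=10.7301
(3,0): S=12.7211. Δ = (V_up−V_dn)/(S_up−S_dn) = (59.2344−66.7398)/(18.4456−10.9402) = -1.0000. V = [p*·59.2344 + (1−p*)·66.7398]/1.15 = 54.8267. B = V − Δ·S = 67.5478.
(3,1): S=21.4484. Δ = (V_up−V_dn)/(S_up−S_dn) = (46.5798−59.2344)/(31.1002−18.4456) = -1.0000. V = [p*·46.5798 + (1−p*)·59.2344]/1.15 = 46.0994. B = V − Δ·S = 67.5478.
(3,2): S=36.1630. Δ = (V_up−V_dn)/(S_up−S_dn) = (25.2437−46.5798)/(52.4363−31.1002) = -1.0000. V = [p*·25.2437 + (1−p*)·46.5798]/1.15 = 31.3848. B = V − Δ·S = 67.5478.
(3,3): S=60.9725. Δ = (V_up−V_dn)/(S_up−S_dn) = (10.7301−25.2437)/(88.4101−52.4363) = -0.4034. V = [p*·10.7301 + (1−p*)·25.2437]/1.15 = 15.7477. B = V − Δ·S = 40.3469.
(2,0): S=14.7920. Δ = (V_up−V_dn)/(S_up−S_dn) = (46.0994−54.8267)/(21.4484−12.7211) = -1.0000. V = [p*·46.0994 + (1−p*)·54.8267]/1.15 = 43.9452. B = V − Δ·S = 58.7372.
(2,1): S=24.9400. Δ = (V_up−V_dn)/(S_up−S_dn) = (31.3848−46.0994)/(36.1630−21.4484) = -1.0000. V = [p*·31.3848 + (1−p*)·46.0994]/1.15 = 33.7972. B = V − Δ·S = 58.7372.
(2,2): S=42.0500. Δ = (V_up−V_dn)/(S_up−S_dn) = (15.7477−31.3848)/(60.9725−36.1630) = -0.6303. V = [p*·15.7477 + (1−p*)·31.3848]/1.15 = 20.6076. B = V − Δ·S = 47.1112.
(1,0): S=17.2000. Δ = (V_up−V_dn)/(S_up−S_dn) = (33.7972−43.9452)/(24.9400−14.7920) = -1.0000. V = [p*·33.7972 + (1−p*)·43.9452]/1.15 = 33.8759. B = V − Δ·S = 51.0759.
(1,1): S=29.0000. Δ = (V_up−V_dn)/(S_up−S_dn) = (20.6076−33.7972)/(42.0500−24.9400) = -0.7709. V = [p*·20.6076 + (1−p*)·33.7972]/1.15 = 23.7515. B = V − Δ·S = 46.1067.
(0,0): S=20.0000. Δ = (V_up−V_dn)/(S_up−S_dn) = (23.7515−33.8759)/(29.0000−17.2000) = -0.8580. V = [p*·23.7515 + (1−p*)·33.8759]/1.15 = 25.1300. B = V − Δ·S = 42.2899.
Check: Δ(0,0)·S0 + B(0,0) = 25.1300 = V0.

(0,0): Delta=-0.8580 Bond=42.2899
(1,0): Delta=-1.0000 Bond=51.0759
(1,1): Delta=-0.7709 Bond=46.1067
(2,0): Delta=-1.0000 Bond=58.7372
(2,1): Delta=-1.0000 Bond=58.7372
(2,2): Delta=-0.6303 Bond=47.1112
(3,0): Delta=-1.0000 Bond=67.5478
(3,1): Delta=-1.0000 Bond=67.5478
(3,2): Delta=-1.0000 Bond=67.5478
(3,3): Delta=-0.4034 Bond=40.3469
V0=25.1300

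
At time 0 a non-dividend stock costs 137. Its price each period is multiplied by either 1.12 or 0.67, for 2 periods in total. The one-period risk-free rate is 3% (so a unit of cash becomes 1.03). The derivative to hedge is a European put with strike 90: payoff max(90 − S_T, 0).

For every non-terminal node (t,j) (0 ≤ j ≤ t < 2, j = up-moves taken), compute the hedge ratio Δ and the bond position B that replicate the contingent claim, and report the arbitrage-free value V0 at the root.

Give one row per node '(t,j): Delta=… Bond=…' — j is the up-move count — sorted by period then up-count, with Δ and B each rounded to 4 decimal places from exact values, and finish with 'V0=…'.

(0,0): Delta=-0.0898 Bond=13.3726
(1,0): Delta=-0.6900 Bond=68.8690
(1,1): Delta=0.0000 Bond=0.0000
V0=1.0746

Risk-neutral probability p* = (R−d)/(u−d) = (1.03−0.67)/(1.12−0.67) = 0.8000.
Payoff layer (t=2): V(2,0)=28.5007, V(2,1)=0.0000, V(2,2)=0.0000
(1,0): S=91.7900. Δ = (V_up−V_dn)/(S_up−S_dn) = (0.0000−28.5007)/(102.8048−61.4993) = -0.6900. V = [p*·0.0000 + (1−p*)·28.5007]/1.03 = 5.5341. B = V − Δ·S = 68.8690.
(1,1): S=153.4400. Δ = (V_up−V_dn)/(S_up−S_dn) = (0.0000−0.0000)/(171.8528−102.8048) = 0.0000. V = [p*·0.0000 + (1−p*)·0.0000]/1.03 = 0.0000. B = V − Δ·S = 0.0000.
(0,0): S=137.0000. Δ = (V_up−V_dn)/(S_up−S_dn) = (0.0000−5.5341)/(153.4400−91.7900) = -0.0898. V = [p*·0.0000 + (1−p*)·5.5341]/1.03 = 1.0746. B = V − Δ·S = 13.3726.
Root portfolio cost Δ·137+B reproduces V0=1.0746.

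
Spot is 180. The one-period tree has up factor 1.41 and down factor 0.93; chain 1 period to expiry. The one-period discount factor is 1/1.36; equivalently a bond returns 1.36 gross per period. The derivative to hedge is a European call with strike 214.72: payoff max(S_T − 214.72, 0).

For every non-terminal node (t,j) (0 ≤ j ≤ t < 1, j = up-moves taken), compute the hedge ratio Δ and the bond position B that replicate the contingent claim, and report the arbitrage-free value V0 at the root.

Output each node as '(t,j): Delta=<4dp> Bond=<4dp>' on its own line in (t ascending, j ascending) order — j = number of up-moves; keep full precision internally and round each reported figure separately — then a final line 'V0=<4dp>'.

(0,0): Delta=0.4523 Bond=-55.6746
V0=25.7420

Risk-neutral probability p* = (R−d)/(u−d) = (1.36−0.93)/(1.41−0.93) = 0.8958.
Payoff layer (t=1): V(1,0)=0.0000, V(1,1)=39.0800
(0,0): S=180.0000. Δ = (V_up−V_dn)/(S_up−S_dn) = (39.0800−0.0000)/(253.8000−167.4000) = 0.4523. V = [p*·39.0800 + (1−p*)·0.0000]/1.36 = 25.7420. B = V − Δ·S = -55.6746.
Check: Δ(0,0)·S0 + B(0,0) = 25.7420 = V0.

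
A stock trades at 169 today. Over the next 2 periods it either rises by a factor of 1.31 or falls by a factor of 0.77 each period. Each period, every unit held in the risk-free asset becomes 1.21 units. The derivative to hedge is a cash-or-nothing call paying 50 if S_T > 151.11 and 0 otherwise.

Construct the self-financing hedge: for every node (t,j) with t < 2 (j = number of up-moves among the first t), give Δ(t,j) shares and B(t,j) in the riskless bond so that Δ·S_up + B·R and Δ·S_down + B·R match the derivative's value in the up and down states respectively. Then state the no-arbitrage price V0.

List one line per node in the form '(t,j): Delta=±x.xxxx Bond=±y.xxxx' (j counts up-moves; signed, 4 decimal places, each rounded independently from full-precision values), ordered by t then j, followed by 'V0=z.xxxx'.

Since d<R<u, set p* = (R−d)/(u−d) = 0.8148; price each node as the discounted p*-expectation of its children.
Payoff layer (t=2): V(2,0)=0.0000, V(2,1)=50.0000, V(2,2)=50.0000
(1,0): S=130.1300. Δ = (V_up−V_dn)/(S_up−S_dn) = (50.0000−0.0000)/(170.4703−100.2001) = 0.7115. V = [p*·50.0000 + (1−p*)·0.0000]/1.21 = 33.6700. B = V − Δ·S = -58.9226.
(1,1): S=221.3900. Δ = (V_up−V_dn)/(S_up−S_dn) = (50.0000−50.0000)/(290.0209−170.4703) = 0.0000. V = [p*·50.0000 + (1−p*)·50.0000]/1.21 = 41.3223. B = V − Δ·S = 41.3223.
(0,0): S=169.0000. Δ = (V_up−V_dn)/(S_up−S_dn) = (41.3223−33.6700)/(221.3900−130.1300) = 0.0839. V = [p*·41.3223 + (1−p*)·33.6700]/1.21 = 32.9795. B = V − Δ·S = 18.8086.
Self-financing check: at every node Δ·S+B equals the discounted successor values.

(0,0): Delta=0.0839 Bond=18.8086
(1,0): Delta=0.7115 Bond=-58.9226
(1,1): Delta=0.0000 Bond=41.3223
V0=32.9795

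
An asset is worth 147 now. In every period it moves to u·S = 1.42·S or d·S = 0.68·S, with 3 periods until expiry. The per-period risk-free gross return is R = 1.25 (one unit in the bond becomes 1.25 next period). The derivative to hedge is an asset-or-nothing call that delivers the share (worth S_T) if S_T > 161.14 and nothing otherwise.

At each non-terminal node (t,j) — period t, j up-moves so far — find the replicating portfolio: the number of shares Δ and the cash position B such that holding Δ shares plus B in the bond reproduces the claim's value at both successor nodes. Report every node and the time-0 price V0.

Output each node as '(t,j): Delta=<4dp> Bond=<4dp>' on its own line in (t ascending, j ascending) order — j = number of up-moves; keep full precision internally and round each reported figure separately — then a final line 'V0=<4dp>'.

Since d<R<u, set p* = (R−d)/(u−d) = 0.7703; price each node as the discounted p*-expectation of its children.
Payoff layer (t=3): V(3,0)=0.0000, V(3,1)=0.0000, V(3,2)=201.5593, V(3,3)=420.9033
  t=2,j=0: stock 67.9728 → up 96.5214 (V=0.0000), down 46.2215 (V=0.0000). Price 0.0000; hedge Δ=0.0000, bond B=0.0000.
  t=2,j=1: stock 141.9432 → up 201.5593 (V=201.5593), down 96.5214 (V=0.0000). Price 124.2041; hedge Δ=1.9189, bond B=-148.1734.
  t=2,j=2: stock 296.4108 → up 420.9033 (V=420.9033), down 201.5593 (V=201.5593). Price 296.4108; hedge Δ=1.0000, bond B=0.0000.
  t=1,j=0: stock 99.9600 → up 141.9432 (V=124.2041), down 67.9728 (V=0.0000). Price 76.5366; hedge Δ=1.6791, bond B=-91.3068.
  t=1,j=1: stock 208.7400 → up 296.4108 (V=296.4108), down 141.9432 (V=124.2041). Price 205.4798; hedge Δ=1.1148, bond B=-27.2319.
  t=0,j=0: stock 147.0000 → up 208.7400 (V=205.4798), down 99.9600 (V=76.5366). Price 140.6862; hedge Δ=1.1854, bond B=-33.5614.
Check: Δ(0,0)·S0 + B(0,0) = 140.6862 = V0.

(0,0): Delta=1.1854 Bond=-33.5614
(1,0): Delta=1.6791 Bond=-91.3068
(1,1): Delta=1.1148 Bond=-27.2319
(2,0): Delta=0.0000 Bond=0.0000
(2,1): Delta=1.9189 Bond=-148.1734
(2,2): Delta=1.0000 Bond=0.0000
V0=140.6862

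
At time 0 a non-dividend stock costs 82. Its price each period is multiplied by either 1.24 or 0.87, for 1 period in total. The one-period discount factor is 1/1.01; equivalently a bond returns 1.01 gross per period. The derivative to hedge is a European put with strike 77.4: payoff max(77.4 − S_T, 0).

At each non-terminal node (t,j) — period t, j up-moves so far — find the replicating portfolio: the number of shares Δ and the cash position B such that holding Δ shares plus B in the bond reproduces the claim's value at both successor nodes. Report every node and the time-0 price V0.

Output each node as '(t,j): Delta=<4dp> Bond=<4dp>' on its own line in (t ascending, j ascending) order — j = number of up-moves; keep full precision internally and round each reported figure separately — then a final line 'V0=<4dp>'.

No-arbitrage ⇒ martingale measure with p* = (R−d)/(u−d) = 0.3784.
At expiry t=1: V(1,0)=6.0600, V(1,1)=0.0000
Node (0,0) S=82.0000: V=(p*·0.0000+(1−p*)·6.0600)/1.01=3.7297; Δ=(0.0000−6.0600)/(101.6800−71.3400)=-0.1997; B=V−Δ·S=20.1081
Self-financing check: at every node Δ·S+B equals the discounted successor values.

(0,0): Delta=-0.1997 Bond=20.1081
V0=3.7297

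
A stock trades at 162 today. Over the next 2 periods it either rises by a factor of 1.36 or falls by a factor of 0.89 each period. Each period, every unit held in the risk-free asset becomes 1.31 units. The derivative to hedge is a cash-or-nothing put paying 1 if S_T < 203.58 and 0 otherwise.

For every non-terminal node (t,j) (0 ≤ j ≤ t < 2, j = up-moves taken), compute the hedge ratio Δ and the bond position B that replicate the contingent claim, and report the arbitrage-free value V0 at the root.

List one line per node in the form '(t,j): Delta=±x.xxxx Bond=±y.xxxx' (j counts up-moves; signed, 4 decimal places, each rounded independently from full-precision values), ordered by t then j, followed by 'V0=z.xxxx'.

Risk-neutral probability p* = (R−d)/(u−d) = (1.31−0.89)/(1.36−0.89) = 0.8936.
Payoff layer (t=2): V(2,0)=1.0000, V(2,1)=1.0000, V(2,2)=0.0000
(1,0): S=144.1800. Δ = (V_up−V_dn)/(S_up−S_dn) = (1.0000−1.0000)/(196.0848−128.3202) = 0.0000. V = [p*·1.0000 + (1−p*)·1.0000]/1.31 = 0.7634. B = V − Δ·S = 0.7634.
(1,1): S=220.3200. Δ = (V_up−V_dn)/(S_up−S_dn) = (0.0000−1.0000)/(299.6352−196.0848) = -0.0097. V = [p*·0.0000 + (1−p*)·1.0000]/1.31 = 0.0812. B = V − Δ·S = 2.2089.
(0,0): S=162.0000. Δ = (V_up−V_dn)/(S_up−S_dn) = (0.0812−0.7634)/(220.3200−144.1800) = -0.0090. V = [p*·0.0812 + (1−p*)·0.7634]/1.31 = 0.1174. B = V − Δ·S = 1.5688.
Self-financing check: at every node Δ·S+B equals the discounted successor values.

(0,0): Delta=-0.0090 Bond=1.5688
(1,0): Delta=0.0000 Bond=0.7634
(1,1): Delta=-0.0097 Bond=2.2089
V0=0.1174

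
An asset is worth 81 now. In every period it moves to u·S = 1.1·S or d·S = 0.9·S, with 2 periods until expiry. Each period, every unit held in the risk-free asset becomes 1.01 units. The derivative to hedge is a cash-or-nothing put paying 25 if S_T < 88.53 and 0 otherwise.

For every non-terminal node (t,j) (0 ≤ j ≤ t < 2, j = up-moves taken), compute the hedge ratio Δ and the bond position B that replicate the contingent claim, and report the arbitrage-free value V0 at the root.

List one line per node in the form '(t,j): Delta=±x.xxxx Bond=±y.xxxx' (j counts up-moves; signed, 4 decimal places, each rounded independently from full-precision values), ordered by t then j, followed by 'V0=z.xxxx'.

(0,0): Delta=-0.8404 Bond=85.1632
(1,0): Delta=0.0000 Bond=24.7525
(1,1): Delta=-1.4029 Bond=136.1386
V0=17.0939

Since d<R<u, set p* = (R−d)/(u−d) = 0.5500; price each node as the discounted p*-expectation of its children.
Payoff layer (t=2): V(2,0)=25.0000, V(2,1)=25.0000, V(2,2)=0.0000
Node (1,0) S=72.9000: V=(p*·25.0000+(1−p*)·25.0000)/1.01=24.7525; Δ=(25.0000−25.0000)/(80.1900−65.6100)=0.0000; B=V−Δ·S=24.7525
Node (1,1) S=89.1000: V=(p*·0.0000+(1−p*)·25.0000)/1.01=11.1386; Δ=(0.0000−25.0000)/(98.0100−80.1900)=-1.4029; B=V−Δ·S=136.1386
Node (0,0) S=81.0000: V=(p*·11.1386+(1−p*)·24.7525)/1.01=17.0939; Δ=(11.1386−24.7525)/(89.1000−72.9000)=-0.8404; B=V−Δ·S=85.1632
Each (Δ,B) replicates both successor values, so the strategy is self-financing and V0 is arbitrage-free.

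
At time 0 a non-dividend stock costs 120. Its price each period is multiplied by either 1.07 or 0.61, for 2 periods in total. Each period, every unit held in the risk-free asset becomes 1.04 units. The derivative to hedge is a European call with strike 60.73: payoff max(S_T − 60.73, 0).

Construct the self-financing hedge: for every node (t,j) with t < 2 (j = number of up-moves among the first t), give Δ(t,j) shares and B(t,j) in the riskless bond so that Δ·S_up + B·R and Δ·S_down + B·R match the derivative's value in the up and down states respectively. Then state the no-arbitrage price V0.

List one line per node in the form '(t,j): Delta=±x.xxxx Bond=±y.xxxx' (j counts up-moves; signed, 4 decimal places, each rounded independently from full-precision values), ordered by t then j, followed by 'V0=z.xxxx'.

(0,0): Delta=0.9817 Bond=-53.8933
(1,0): Delta=0.5225 Bond=-22.4338
(1,1): Delta=1.0000 Bond=-58.3942
V0=63.9149

The replicating-portfolio and risk-neutral prices coincide; use p* = (1.04−0.61)/(1.07−0.61) = 0.9348 for the latter.
At expiry t=2: V(2,0)=0.0000, V(2,1)=17.5940, V(2,2)=76.6580
(1,0): S=73.2000. Δ = (V_up−V_dn)/(S_up−S_dn) = (17.5940−0.0000)/(78.3240−44.6520) = 0.5225. V = [p*·17.5940 + (1−p*)·0.0000]/1.04 = 15.8140. B = V − Δ·S = -22.4338.
(1,1): S=128.4000. Δ = (V_up−V_dn)/(S_up−S_dn) = (76.6580−17.5940)/(137.3880−78.3240) = 1.0000. V = [p*·76.6580 + (1−p*)·17.5940]/1.04 = 70.0058. B = V − Δ·S = -58.3942.
(0,0): S=120.0000. Δ = (V_up−V_dn)/(S_up−S_dn) = (70.0058−15.8140)/(128.4000−73.2000) = 0.9817. V = [p*·70.0058 + (1−p*)·15.8140]/1.04 = 63.9149. B = V − Δ·S = -53.8933.
Root portfolio cost Δ·120+B reproduces V0=63.9149.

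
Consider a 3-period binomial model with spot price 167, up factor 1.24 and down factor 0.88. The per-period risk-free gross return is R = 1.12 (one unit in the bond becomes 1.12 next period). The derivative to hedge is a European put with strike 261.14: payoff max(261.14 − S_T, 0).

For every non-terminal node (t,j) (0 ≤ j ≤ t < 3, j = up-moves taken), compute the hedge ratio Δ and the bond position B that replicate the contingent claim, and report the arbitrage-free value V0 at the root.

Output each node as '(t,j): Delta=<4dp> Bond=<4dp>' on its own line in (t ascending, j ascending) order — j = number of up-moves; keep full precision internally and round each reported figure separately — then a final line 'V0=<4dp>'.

No-arbitrage ⇒ martingale measure with p* = (R−d)/(u−d) = 0.6667.
At expiry t=3: V(3,0)=147.3342, V(3,1)=100.7772, V(3,2)=35.1743, V(3,3)=0.0000
(2,0): S=129.3248. Δ = (V_up−V_dn)/(S_up−S_dn) = (100.7772−147.3342)/(160.3628−113.8058) = -1.0000. V = [p*·100.7772 + (1−p*)·147.3342]/1.12 = 103.8359. B = V − Δ·S = 233.1607.
(2,1): S=182.2304. Δ = (V_up−V_dn)/(S_up−S_dn) = (35.1743−100.7772)/(225.9657−160.3628) = -1.0000. V = [p*·35.1743 + (1−p*)·100.7772]/1.12 = 50.9303. B = V − Δ·S = 233.1607.
(2,2): S=256.7792. Δ = (V_up−V_dn)/(S_up−S_dn) = (0.0000−35.1743)/(318.4062−225.9657) = -0.3805. V = [p*·0.0000 + (1−p*)·35.1743]/1.12 = 10.4685. B = V − Δ·S = 108.1749.
(1,0): S=146.9600. Δ = (V_up−V_dn)/(S_up−S_dn) = (50.9303−103.8359)/(182.2304−129.3248) = -1.0000. V = [p*·50.9303 + (1−p*)·103.8359]/1.12 = 61.2192. B = V − Δ·S = 208.1792.
(1,1): S=207.0800. Δ = (V_up−V_dn)/(S_up−S_dn) = (10.4685−50.9303)/(256.7792−182.2304) = -0.5428. V = [p*·10.4685 + (1−p*)·50.9303]/1.12 = 21.3891. B = V − Δ·S = 133.7829.
(0,0): S=167.0000. Δ = (V_up−V_dn)/(S_up−S_dn) = (21.3891−61.2192)/(207.0800−146.9600) = -0.6625. V = [p*·21.3891 + (1−p*)·61.2192]/1.12 = 30.9516. B = V − Δ·S = 141.5908.
Self-financing check: at every node Δ·S+B equals the discounted successor values.

(0,0): Delta=-0.6625 Bond=141.5908
(1,0): Delta=-1.0000 Bond=208.1792
(1,1): Delta=-0.5428 Bond=133.7829
(2,0): Delta=-1.0000 Bond=233.1607
(2,1): Delta=-1.0000 Bond=233.1607
(2,2): Delta=-0.3805 Bond=108.1749
V0=30.9516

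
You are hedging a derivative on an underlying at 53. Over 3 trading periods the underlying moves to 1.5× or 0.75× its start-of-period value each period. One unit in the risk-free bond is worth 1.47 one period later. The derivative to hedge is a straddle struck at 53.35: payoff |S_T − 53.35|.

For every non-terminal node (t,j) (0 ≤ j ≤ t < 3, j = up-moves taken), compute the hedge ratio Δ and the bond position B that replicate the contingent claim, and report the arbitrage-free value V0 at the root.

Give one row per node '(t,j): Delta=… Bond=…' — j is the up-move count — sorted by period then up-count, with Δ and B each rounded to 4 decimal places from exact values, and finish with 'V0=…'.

(0,0): Delta=0.9837 Bond=-15.9066
(1,0): Delta=0.5810 Bond=-7.3756
(1,1): Delta=0.9921 Bond=-24.0497
(2,0): Delta=-1.0000 Bond=36.2925
(2,1): Delta=0.6140 Bond=-12.8061
(2,2): Delta=1.0000 Bond=-36.2925
V0=36.2312

The replicating-portfolio and risk-neutral prices coincide; use p* = (1.47−0.75)/(1.5−0.75) = 0.9600 for the latter.
At expiry t=3: V(3,0)=30.9906, V(3,1)=8.6313, V(3,2)=36.0875, V(3,3)=125.5250
  t=2,j=0: stock 29.8125 → up 44.7188 (V=8.6313), down 22.3594 (V=30.9906). Price 6.4800; hedge Δ=-1.0000, bond B=36.2925.
  t=2,j=1: stock 59.6250 → up 89.4375 (V=36.0875), down 44.7188 (V=8.6313). Price 23.8022; hedge Δ=0.6140, bond B=-12.8061.
  t=2,j=2: stock 119.2500 → up 178.8750 (V=125.5250), down 89.4375 (V=36.0875). Price 82.9575; hedge Δ=1.0000, bond B=-36.2925.
  t=1,j=0: stock 39.7500 → up 59.6250 (V=23.8022), down 29.8125 (V=6.4800). Price 15.7206; hedge Δ=0.5810, bond B=-7.3756.
  t=1,j=1: stock 79.5000 → up 119.2500 (V=82.9575), down 59.6250 (V=23.8022). Price 54.8240; hedge Δ=0.9921, bond B=-24.0497.
  t=0,j=0: stock 53.0000 → up 79.5000 (V=54.8240), down 39.7500 (V=15.7206). Price 36.2312; hedge Δ=0.9837, bond B=-15.9066.
Self-financing check: at every node Δ·S+B equals the discounted successor values.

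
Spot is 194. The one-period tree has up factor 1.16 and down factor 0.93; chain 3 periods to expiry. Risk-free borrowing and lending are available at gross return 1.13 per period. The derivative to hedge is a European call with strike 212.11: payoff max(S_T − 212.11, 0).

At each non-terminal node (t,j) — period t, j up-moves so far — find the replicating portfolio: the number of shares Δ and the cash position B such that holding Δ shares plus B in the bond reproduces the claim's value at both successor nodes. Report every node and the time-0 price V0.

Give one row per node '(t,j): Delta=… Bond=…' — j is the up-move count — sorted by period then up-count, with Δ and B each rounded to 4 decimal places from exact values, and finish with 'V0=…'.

(0,0): Delta=0.9189 Bond=-130.6475
(1,0): Delta=0.5686 Bond=-84.4340
(1,1): Delta=0.9610 Bond=-157.1114
(2,0): Delta=0.0000 Bond=0.0000
(2,1): Delta=0.6370 Bond=-109.7219
(2,2): Delta=1.0000 Bond=-187.7080
V0=47.6208

Since d<R<u, set p* = (R−d)/(u−d) = 0.8696; price each node as the discounted p*-expectation of its children.
Terminal values V(3,·): V(3,0)=0.0000, V(3,1)=0.0000, V(3,2)=30.6632, V(3,3)=90.7038
(2,0): S=167.7906. Δ = (V_up−V_dn)/(S_up−S_dn) = (0.0000−0.0000)/(194.6371−156.0453) = 0.0000. V = [p*·0.0000 + (1−p*)·0.0000]/1.13 = 0.0000. B = V − Δ·S = 0.0000.
(2,1): S=209.2872. Δ = (V_up−V_dn)/(S_up−S_dn) = (30.6632−0.0000)/(242.7732−194.6371) = 0.6370. V = [p*·30.6632 + (1−p*)·0.0000]/1.13 = 23.5961. B = V − Δ·S = -109.7219.
(2,2): S=261.0464. Δ = (V_up−V_dn)/(S_up−S_dn) = (90.7038−30.6632)/(302.8138−242.7732) = 1.0000. V = [p*·90.7038 + (1−p*)·30.6632]/1.13 = 73.3384. B = V − Δ·S = -187.7080.
(1,0): S=180.4200. Δ = (V_up−V_dn)/(S_up−S_dn) = (23.5961−0.0000)/(209.2872−167.7906) = 0.5686. V = [p*·23.5961 + (1−p*)·0.0000]/1.13 = 18.1578. B = V − Δ·S = -84.4340.
(1,1): S=225.0400. Δ = (V_up−V_dn)/(S_up−S_dn) = (73.3384−23.5961)/(261.0464−209.2872) = 0.9610. V = [p*·73.3384 + (1−p*)·23.5961]/1.13 = 59.1596. B = V − Δ·S = -157.1114.
(0,0): S=194.0000. Δ = (V_up−V_dn)/(S_up−S_dn) = (59.1596−18.1578)/(225.0400−180.4200) = 0.9189. V = [p*·59.1596 + (1−p*)·18.1578]/1.13 = 47.6208. B = V − Δ·S = -130.6475.
Each (Δ,B) replicates both successor values, so the strategy is self-financing and V0 is arbitrage-free.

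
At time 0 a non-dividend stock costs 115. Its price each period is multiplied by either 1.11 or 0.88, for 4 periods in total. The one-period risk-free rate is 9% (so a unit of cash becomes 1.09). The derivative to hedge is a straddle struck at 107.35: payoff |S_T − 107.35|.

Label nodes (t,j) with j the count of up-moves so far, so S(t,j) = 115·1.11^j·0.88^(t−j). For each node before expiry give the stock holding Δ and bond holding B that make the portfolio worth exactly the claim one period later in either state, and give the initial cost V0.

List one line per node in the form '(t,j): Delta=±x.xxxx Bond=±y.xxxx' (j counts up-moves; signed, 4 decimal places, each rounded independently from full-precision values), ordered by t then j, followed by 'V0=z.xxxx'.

The replicating-portfolio and risk-neutral prices coincide; use p* = (1.09−0.88)/(1.11−0.88) = 0.9130 for the latter.
At expiry t=4: V(4,0)=38.3850, V(4,1)=20.3601, V(4,2)=2.3759, V(4,3)=31.0543, V(4,4)=67.2281
(3,0): S=78.3693. Δ = (V_up−V_dn)/(S_up−S_dn) = (20.3601−38.3850)/(86.9899−68.9650) = -1.0000. V = [p*·20.3601 + (1−p*)·38.3850]/1.09 = 20.1170. B = V − Δ·S = 98.4862.
(3,1): S=98.8522. Δ = (V_up−V_dn)/(S_up−S_dn) = (2.3759−20.3601)/(109.7259−86.9899) = -0.7910. V = [p*·2.3759 + (1−p*)·20.3601]/1.09 = 3.6144. B = V − Δ·S = 81.8066.
(3,2): S=124.6885. Δ = (V_up−V_dn)/(S_up−S_dn) = (31.0543−2.3759)/(138.4043−109.7259) = 1.0000. V = [p*·31.0543 + (1−p*)·2.3759]/1.09 = 26.2023. B = V − Δ·S = -98.4862.
(3,3): S=157.2776. Δ = (V_up−V_dn)/(S_up−S_dn) = (67.2281−31.0543)/(174.5781−138.4043) = 1.0000. V = [p*·67.2281 + (1−p*)·31.0543]/1.09 = 58.7913. B = V − Δ·S = -98.4862.
(2,0): S=89.0560. Δ = (V_up−V_dn)/(S_up−S_dn) = (3.6144−20.1170)/(98.8522−78.3693) = -0.8057. V = [p*·3.6144 + (1−p*)·20.1170]/1.09 = 4.6325. B = V − Δ·S = 76.3826.
(2,1): S=112.3320. Δ = (V_up−V_dn)/(S_up−S_dn) = (26.2023−3.6144)/(124.6885−98.8522) = 0.8743. V = [p*·26.2023 + (1−p*)·3.6144]/1.09 = 22.2368. B = V − Δ·S = -75.9712.
(2,2): S=141.6915. Δ = (V_up−V_dn)/(S_up−S_dn) = (58.7913−26.2023)/(157.2776−124.6885) = 1.0000. V = [p*·58.7913 + (1−p*)·26.2023]/1.09 = 51.3372. B = V − Δ·S = -90.3543.
(1,0): S=101.2000. Δ = (V_up−V_dn)/(S_up−S_dn) = (22.2368−4.6325)/(112.3320−89.0560) = 0.7563. V = [p*·22.2368 + (1−p*)·4.6325]/1.09 = 18.9963. B = V − Δ·S = -57.5441.
(1,1): S=127.6500. Δ = (V_up−V_dn)/(S_up−S_dn) = (51.3372−22.2368)/(141.6915−112.3320) = 0.9912. V = [p*·51.3372 + (1−p*)·22.2368]/1.09 = 44.7768. B = V − Δ·S = -81.7465.
(0,0): S=115.0000. Δ = (V_up−V_dn)/(S_up−S_dn) = (44.7768−18.9963)/(127.6500−101.2000) = 0.9747. V = [p*·44.7768 + (1−p*)·18.9963]/1.09 = 39.0229. B = V − Δ·S = -73.0660.
Each (Δ,B) replicates both successor values, so the strategy is self-financing and V0 is arbitrage-free.

(0,0): Delta=0.9747 Bond=-73.0660
(1,0): Delta=0.7563 Bond=-57.5441
(1,1): Delta=0.9912 Bond=-81.7465
(2,0): Delta=-0.8057 Bond=76.3826
(2,1): Delta=0.8743 Bond=-75.9712
(2,2): Delta=1.0000 Bond=-90.3543
(3,0): Delta=-1.0000 Bond=98.4862
(3,1): Delta=-0.7910 Bond=81.8066
(3,2): Delta=1.0000 Bond=-98.4862
(3,3): Delta=1.0000 Bond=-98.4862
V0=39.0229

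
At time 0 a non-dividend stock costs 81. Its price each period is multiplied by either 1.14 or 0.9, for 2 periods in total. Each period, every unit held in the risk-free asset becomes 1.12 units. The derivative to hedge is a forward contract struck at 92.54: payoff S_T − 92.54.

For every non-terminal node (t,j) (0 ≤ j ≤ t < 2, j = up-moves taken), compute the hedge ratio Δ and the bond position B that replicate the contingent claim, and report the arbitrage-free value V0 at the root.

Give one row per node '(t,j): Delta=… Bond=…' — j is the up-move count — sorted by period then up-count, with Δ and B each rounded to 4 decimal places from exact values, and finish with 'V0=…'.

Since d<R<u, set p* = (R−d)/(u−d) = 0.9167; price each node as the discounted p*-expectation of its children.
Terminal values V(2,·): V(2,0)=-26.9300, V(2,1)=-9.4340, V(2,2)=12.7276
  t=1,j=0: stock 72.9000 → up 83.1060 (V=-9.4340), down 65.6100 (V=-26.9300). Price -9.7250; hedge Δ=1.0000, bond B=-82.6250.
  t=1,j=1: stock 92.3400 → up 105.2676 (V=12.7276), down 83.1060 (V=-9.4340). Price 9.7150; hedge Δ=1.0000, bond B=-82.6250.
  t=0,j=0: stock 81.0000 → up 92.3400 (V=9.7150), down 72.9000 (V=-9.7250). Price 7.2277; hedge Δ=1.0000, bond B=-73.7723.
Root portfolio cost Δ·81+B reproduces V0=7.2277.

(0,0): Delta=1.0000 Bond=-73.7723
(1,0): Delta=1.0000 Bond=-82.6250
(1,1): Delta=1.0000 Bond=-82.6250
V0=7.2277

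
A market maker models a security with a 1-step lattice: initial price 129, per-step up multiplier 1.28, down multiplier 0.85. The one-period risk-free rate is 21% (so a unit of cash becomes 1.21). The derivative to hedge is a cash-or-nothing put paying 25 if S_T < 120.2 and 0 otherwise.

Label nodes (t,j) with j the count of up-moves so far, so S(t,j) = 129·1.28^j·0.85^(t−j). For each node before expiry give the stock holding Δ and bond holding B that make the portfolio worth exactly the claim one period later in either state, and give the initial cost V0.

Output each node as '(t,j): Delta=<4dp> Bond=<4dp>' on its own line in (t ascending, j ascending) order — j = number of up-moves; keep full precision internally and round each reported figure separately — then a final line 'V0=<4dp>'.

Since d<R<u, set p* = (R−d)/(u−d) = 0.8372; price each node as the discounted p*-expectation of its children.
Payoff layer (t=1): V(1,0)=25.0000, V(1,1)=0.0000
(0,0): S=129.0000. Δ = (V_up−V_dn)/(S_up−S_dn) = (0.0000−25.0000)/(165.1200−109.6500) = -0.4507. V = [p*·0.0000 + (1−p*)·25.0000]/1.21 = 3.3634. B = V − Δ·S = 61.5030.
Check: Δ(0,0)·S0 + B(0,0) = 3.3634 = V0.

(0,0): Delta=-0.4507 Bond=61.5030
V0=3.3634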